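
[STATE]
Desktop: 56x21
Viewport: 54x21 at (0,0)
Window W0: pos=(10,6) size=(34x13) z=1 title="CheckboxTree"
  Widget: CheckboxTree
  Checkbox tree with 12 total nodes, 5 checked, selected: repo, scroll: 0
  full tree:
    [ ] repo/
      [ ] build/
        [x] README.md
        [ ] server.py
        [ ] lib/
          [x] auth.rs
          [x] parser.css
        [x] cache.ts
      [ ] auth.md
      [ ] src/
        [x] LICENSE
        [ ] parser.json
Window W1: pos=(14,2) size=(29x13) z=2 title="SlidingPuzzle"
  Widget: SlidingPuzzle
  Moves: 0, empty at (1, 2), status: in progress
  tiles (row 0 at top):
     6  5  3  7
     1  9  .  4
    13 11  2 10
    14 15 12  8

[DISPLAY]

                                                      
                                                      
              ┏━━━━━━━━━━━━━━━━━━━━━━━━━━━┓           
              ┃ SlidingPuzzle             ┃           
              ┠───────────────────────────┨           
              ┃┌────┬────┬────┬────┐      ┃           
          ┏━━━┃│  6 │  5 │  3 │  7 │      ┃┓          
          ┃ Ch┃├────┼────┼────┼────┤      ┃┃          
          ┠───┃│  1 │  9 │    │  4 │      ┃┨          
          ┃>[-┃├────┼────┼────┼────┤      ┃┃          
          ┃   ┃│ 13 │ 11 │  2 │ 10 │      ┃┃          
          ┃   ┃├────┼────┼────┼────┤      ┃┃          
          ┃   ┃│ 14 │ 15 │ 12 │  8 │      ┃┃          
          ┃   ┃└────┴────┴────┴────┘      ┃┃          
          ┃   ┗━━━━━━━━━━━━━━━━━━━━━━━━━━━┛┃          
          ┃       [x] parser.css           ┃          
          ┃     [x] cache.ts               ┃          
          ┃   [ ] auth.md                  ┃          
          ┗━━━━━━━━━━━━━━━━━━━━━━━━━━━━━━━━┛          
                                                      
                                                      


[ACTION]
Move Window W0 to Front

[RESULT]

                                                      
                                                      
              ┏━━━━━━━━━━━━━━━━━━━━━━━━━━━┓           
              ┃ SlidingPuzzle             ┃           
              ┠───────────────────────────┨           
              ┃┌────┬────┬────┬────┐      ┃           
          ┏━━━━━━━━━━━━━━━━━━━━━━━━━━━━━━━━┓          
          ┃ CheckboxTree                   ┃          
          ┠────────────────────────────────┨          
          ┃>[-] repo/                      ┃          
          ┃   [-] build/                   ┃          
          ┃     [x] README.md              ┃          
          ┃     [ ] server.py              ┃          
          ┃     [x] lib/                   ┃          
          ┃       [x] auth.rs              ┃          
          ┃       [x] parser.css           ┃          
          ┃     [x] cache.ts               ┃          
          ┃   [ ] auth.md                  ┃          
          ┗━━━━━━━━━━━━━━━━━━━━━━━━━━━━━━━━┛          
                                                      
                                                      


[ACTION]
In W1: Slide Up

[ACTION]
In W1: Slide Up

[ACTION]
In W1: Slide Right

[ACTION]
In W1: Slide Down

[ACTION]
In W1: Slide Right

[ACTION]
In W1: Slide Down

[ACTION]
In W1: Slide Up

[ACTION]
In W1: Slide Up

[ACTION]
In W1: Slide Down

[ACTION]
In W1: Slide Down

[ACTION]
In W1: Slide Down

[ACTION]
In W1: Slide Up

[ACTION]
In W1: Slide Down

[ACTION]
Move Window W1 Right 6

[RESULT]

                                                      
                                                      
                    ┏━━━━━━━━━━━━━━━━━━━━━━━━━━━┓     
                    ┃ SlidingPuzzle             ┃     
                    ┠───────────────────────────┨     
                    ┃┌────┬────┬────┬────┐      ┃     
          ┏━━━━━━━━━━━━━━━━━━━━━━━━━━━━━━━━┓    ┃     
          ┃ CheckboxTree                   ┃    ┃     
          ┠────────────────────────────────┨    ┃     
          ┃>[-] repo/                      ┃    ┃     
          ┃   [-] build/                   ┃    ┃     
          ┃     [x] README.md              ┃    ┃     
          ┃     [ ] server.py              ┃    ┃     
          ┃     [x] lib/                   ┃    ┃     
          ┃       [x] auth.rs              ┃━━━━┛     
          ┃       [x] parser.css           ┃          
          ┃     [x] cache.ts               ┃          
          ┃   [ ] auth.md                  ┃          
          ┗━━━━━━━━━━━━━━━━━━━━━━━━━━━━━━━━┛          
                                                      
                                                      


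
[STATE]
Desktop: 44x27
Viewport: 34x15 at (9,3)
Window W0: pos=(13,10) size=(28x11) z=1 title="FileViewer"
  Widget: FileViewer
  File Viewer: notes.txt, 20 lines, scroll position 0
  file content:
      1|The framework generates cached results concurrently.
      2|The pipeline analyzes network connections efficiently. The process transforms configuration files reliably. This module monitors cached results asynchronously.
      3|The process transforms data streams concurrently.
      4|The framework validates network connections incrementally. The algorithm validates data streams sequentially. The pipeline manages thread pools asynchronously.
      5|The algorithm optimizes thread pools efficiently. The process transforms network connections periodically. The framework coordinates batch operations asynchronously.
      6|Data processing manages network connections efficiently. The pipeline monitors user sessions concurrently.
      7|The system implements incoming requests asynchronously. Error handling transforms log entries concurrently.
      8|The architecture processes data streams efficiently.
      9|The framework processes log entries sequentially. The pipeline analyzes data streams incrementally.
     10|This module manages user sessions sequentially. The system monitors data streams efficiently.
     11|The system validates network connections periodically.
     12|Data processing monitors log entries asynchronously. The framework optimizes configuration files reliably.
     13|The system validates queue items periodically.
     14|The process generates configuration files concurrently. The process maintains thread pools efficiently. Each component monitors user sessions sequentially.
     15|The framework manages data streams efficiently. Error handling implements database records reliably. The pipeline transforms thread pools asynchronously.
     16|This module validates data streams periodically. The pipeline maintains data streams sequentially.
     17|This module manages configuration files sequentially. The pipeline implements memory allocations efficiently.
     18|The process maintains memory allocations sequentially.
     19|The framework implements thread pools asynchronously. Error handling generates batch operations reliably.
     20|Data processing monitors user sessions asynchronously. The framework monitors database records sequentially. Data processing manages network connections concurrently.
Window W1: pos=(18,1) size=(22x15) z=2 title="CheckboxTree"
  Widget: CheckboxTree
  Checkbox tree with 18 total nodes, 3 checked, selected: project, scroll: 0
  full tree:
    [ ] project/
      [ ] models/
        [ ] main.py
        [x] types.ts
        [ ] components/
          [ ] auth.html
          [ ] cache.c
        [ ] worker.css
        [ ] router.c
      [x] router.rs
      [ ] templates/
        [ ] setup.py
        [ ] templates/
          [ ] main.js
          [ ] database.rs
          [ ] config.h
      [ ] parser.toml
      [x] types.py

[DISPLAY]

         ┠────────────────────┨   
         ┃>[-] project/       ┃   
         ┃   [-] models/      ┃   
         ┃     [ ] main.py    ┃   
         ┃     [x] types.ts   ┃   
         ┃     [ ] components/┃   
         ┃       [ ] auth.html┃   
    ┏━━━━┃       [ ] cache.c  ┃┓  
    ┃ Fil┃     [ ] worker.css ┃┃  
    ┠────┃     [ ] router.c   ┃┨  
    ┃The ┃   [x] router.rs    ┃┃  
    ┃The ┃   [ ] templates/   ┃┃  
    ┃The ┗━━━━━━━━━━━━━━━━━━━━┛┃  
    ┃The framework validates n░┃  
    ┃The algorithm optimizes t░┃  


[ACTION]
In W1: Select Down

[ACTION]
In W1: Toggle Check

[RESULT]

         ┠────────────────────┨   
         ┃ [-] project/       ┃   
         ┃>  [x] models/      ┃   
         ┃     [x] main.py    ┃   
         ┃     [x] types.ts   ┃   
         ┃     [x] components/┃   
         ┃       [x] auth.html┃   
    ┏━━━━┃       [x] cache.c  ┃┓  
    ┃ Fil┃     [x] worker.css ┃┃  
    ┠────┃     [x] router.c   ┃┨  
    ┃The ┃   [x] router.rs    ┃┃  
    ┃The ┃   [ ] templates/   ┃┃  
    ┃The ┗━━━━━━━━━━━━━━━━━━━━┛┃  
    ┃The framework validates n░┃  
    ┃The algorithm optimizes t░┃  


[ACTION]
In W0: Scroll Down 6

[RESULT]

         ┠────────────────────┨   
         ┃ [-] project/       ┃   
         ┃>  [x] models/      ┃   
         ┃     [x] main.py    ┃   
         ┃     [x] types.ts   ┃   
         ┃     [x] components/┃   
         ┃       [x] auth.html┃   
    ┏━━━━┃       [x] cache.c  ┃┓  
    ┃ Fil┃     [x] worker.css ┃┃  
    ┠────┃     [x] router.c   ┃┨  
    ┃The ┃   [x] router.rs    ┃┃  
    ┃The ┃   [ ] templates/   ┃┃  
    ┃The ┗━━━━━━━━━━━━━━━━━━━━┛┃  
    ┃This module manages user █┃  
    ┃The system validates netw░┃  


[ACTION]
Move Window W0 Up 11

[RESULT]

    ┃The ┠────────────────────┨┃  
    ┃The ┃ [-] project/       ┃┃  
    ┃The ┃>  [x] models/      ┃┃  
    ┃This┃     [x] main.py    ┃┃  
    ┃The ┃     [x] types.ts   ┃┃  
    ┃Data┃     [x] components/┃┃  
    ┃The ┃       [x] auth.html┃┃  
    ┗━━━━┃       [x] cache.c  ┃┛  
         ┃     [x] worker.css ┃   
         ┃     [x] router.c   ┃   
         ┃   [x] router.rs    ┃   
         ┃   [ ] templates/   ┃   
         ┗━━━━━━━━━━━━━━━━━━━━┛   
                                  
                                  


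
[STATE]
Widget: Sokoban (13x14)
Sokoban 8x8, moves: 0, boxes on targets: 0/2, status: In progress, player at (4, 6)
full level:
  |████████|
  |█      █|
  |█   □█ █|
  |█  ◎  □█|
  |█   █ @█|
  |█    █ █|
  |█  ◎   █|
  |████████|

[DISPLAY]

████████     
█      █     
█   □█ █     
█  ◎  □█     
█   █ @█     
█    █ █     
█  ◎   █     
████████     
Moves: 0  0/2
             
             
             
             
             


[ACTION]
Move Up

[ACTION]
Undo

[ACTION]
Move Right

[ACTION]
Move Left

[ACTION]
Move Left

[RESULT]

████████     
█      █     
█   □█ █     
█  ◎  □█     
█   █@ █     
█    █ █     
█  ◎   █     
████████     
Moves: 1  0/2
             
             
             
             
             


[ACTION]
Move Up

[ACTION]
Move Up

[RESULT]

████████     
█      █     
█   □█ █     
█  ◎ @□█     
█   █  █     
█    █ █     
█  ◎   █     
████████     
Moves: 2  0/2
             
             
             
             
             


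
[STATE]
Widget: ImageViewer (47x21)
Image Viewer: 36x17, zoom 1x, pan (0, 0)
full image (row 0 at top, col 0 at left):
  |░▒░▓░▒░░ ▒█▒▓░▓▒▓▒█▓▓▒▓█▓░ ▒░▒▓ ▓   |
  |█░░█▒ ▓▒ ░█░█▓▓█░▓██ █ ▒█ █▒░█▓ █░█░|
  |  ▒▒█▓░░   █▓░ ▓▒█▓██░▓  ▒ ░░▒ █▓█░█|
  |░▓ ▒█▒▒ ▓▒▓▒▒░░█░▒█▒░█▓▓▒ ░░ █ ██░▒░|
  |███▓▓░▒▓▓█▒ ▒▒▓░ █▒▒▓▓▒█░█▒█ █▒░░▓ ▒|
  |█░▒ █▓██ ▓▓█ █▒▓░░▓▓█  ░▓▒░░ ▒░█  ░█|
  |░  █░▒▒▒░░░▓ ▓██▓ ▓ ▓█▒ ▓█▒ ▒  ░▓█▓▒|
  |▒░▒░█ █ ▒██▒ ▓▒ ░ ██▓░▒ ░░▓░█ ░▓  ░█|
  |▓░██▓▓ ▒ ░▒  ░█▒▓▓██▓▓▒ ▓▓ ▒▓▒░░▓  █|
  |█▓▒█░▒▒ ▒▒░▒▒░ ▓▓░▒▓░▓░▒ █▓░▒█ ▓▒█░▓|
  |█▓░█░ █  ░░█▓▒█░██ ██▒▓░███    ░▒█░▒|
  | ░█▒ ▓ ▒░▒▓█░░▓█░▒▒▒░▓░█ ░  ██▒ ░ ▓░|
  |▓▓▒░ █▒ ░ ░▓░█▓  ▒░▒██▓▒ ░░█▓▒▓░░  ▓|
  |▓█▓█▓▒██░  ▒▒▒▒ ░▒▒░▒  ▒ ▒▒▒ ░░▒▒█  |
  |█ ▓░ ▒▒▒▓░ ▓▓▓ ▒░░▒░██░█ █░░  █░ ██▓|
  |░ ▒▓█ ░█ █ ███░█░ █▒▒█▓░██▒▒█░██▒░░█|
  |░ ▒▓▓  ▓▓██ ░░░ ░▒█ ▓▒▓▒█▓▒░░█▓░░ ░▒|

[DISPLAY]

░▒░▓░▒░░ ▒█▒▓░▓▒▓▒█▓▓▒▓█▓░ ▒░▒▓ ▓              
█░░█▒ ▓▒ ░█░█▓▓█░▓██ █ ▒█ █▒░█▓ █░█░           
  ▒▒█▓░░   █▓░ ▓▒█▓██░▓  ▒ ░░▒ █▓█░█           
░▓ ▒█▒▒ ▓▒▓▒▒░░█░▒█▒░█▓▓▒ ░░ █ ██░▒░           
███▓▓░▒▓▓█▒ ▒▒▓░ █▒▒▓▓▒█░█▒█ █▒░░▓ ▒           
█░▒ █▓██ ▓▓█ █▒▓░░▓▓█  ░▓▒░░ ▒░█  ░█           
░  █░▒▒▒░░░▓ ▓██▓ ▓ ▓█▒ ▓█▒ ▒  ░▓█▓▒           
▒░▒░█ █ ▒██▒ ▓▒ ░ ██▓░▒ ░░▓░█ ░▓  ░█           
▓░██▓▓ ▒ ░▒  ░█▒▓▓██▓▓▒ ▓▓ ▒▓▒░░▓  █           
█▓▒█░▒▒ ▒▒░▒▒░ ▓▓░▒▓░▓░▒ █▓░▒█ ▓▒█░▓           
█▓░█░ █  ░░█▓▒█░██ ██▒▓░███    ░▒█░▒           
 ░█▒ ▓ ▒░▒▓█░░▓█░▒▒▒░▓░█ ░  ██▒ ░ ▓░           
▓▓▒░ █▒ ░ ░▓░█▓  ▒░▒██▓▒ ░░█▓▒▓░░  ▓           
▓█▓█▓▒██░  ▒▒▒▒ ░▒▒░▒  ▒ ▒▒▒ ░░▒▒█             
█ ▓░ ▒▒▒▓░ ▓▓▓ ▒░░▒░██░█ █░░  █░ ██▓           
░ ▒▓█ ░█ █ ███░█░ █▒▒█▓░██▒▒█░██▒░░█           
░ ▒▓▓  ▓▓██ ░░░ ░▒█ ▓▒▓▒█▓▒░░█▓░░ ░▒           
                                               
                                               
                                               
                                               


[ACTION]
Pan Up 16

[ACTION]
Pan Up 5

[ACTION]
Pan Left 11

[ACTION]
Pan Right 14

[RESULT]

▓▒▓▒█▓▓▒▓█▓░ ▒░▒▓ ▓                            
▓█░▓██ █ ▒█ █▒░█▓ █░█░                         
 ▓▒█▓██░▓  ▒ ░░▒ █▓█░█                         
░█░▒█▒░█▓▓▒ ░░ █ ██░▒░                         
▓░ █▒▒▓▓▒█░█▒█ █▒░░▓ ▒                         
▒▓░░▓▓█  ░▓▒░░ ▒░█  ░█                         
██▓ ▓ ▓█▒ ▓█▒ ▒  ░▓█▓▒                         
▒ ░ ██▓░▒ ░░▓░█ ░▓  ░█                         
█▒▓▓██▓▓▒ ▓▓ ▒▓▒░░▓  █                         
 ▓▓░▒▓░▓░▒ █▓░▒█ ▓▒█░▓                         
█░██ ██▒▓░███    ░▒█░▒                         
▓█░▒▒▒░▓░█ ░  ██▒ ░ ▓░                         
▓  ▒░▒██▓▒ ░░█▓▒▓░░  ▓                         
▒ ░▒▒░▒  ▒ ▒▒▒ ░░▒▒█                           
 ▒░░▒░██░█ █░░  █░ ██▓                         
░█░ █▒▒█▓░██▒▒█░██▒░░█                         
░ ░▒█ ▓▒▓▒█▓▒░░█▓░░ ░▒                         
                                               
                                               
                                               
                                               


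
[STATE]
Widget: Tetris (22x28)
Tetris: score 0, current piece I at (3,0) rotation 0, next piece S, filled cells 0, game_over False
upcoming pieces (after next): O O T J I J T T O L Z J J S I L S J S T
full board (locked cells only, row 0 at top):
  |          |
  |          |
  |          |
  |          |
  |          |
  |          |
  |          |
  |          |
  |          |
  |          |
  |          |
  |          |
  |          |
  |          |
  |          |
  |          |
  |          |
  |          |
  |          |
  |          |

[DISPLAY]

   ████   │Next:      
          │ ░░        
          │░░         
          │           
          │           
          │           
          │Score:     
          │0          
          │           
          │           
          │           
          │           
          │           
          │           
          │           
          │           
          │           
          │           
          │           
          │           
          │           
          │           
          │           
          │           
          │           
          │           
          │           
          │           


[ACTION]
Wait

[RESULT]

          │Next:      
   ████   │ ░░        
          │░░         
          │           
          │           
          │           
          │Score:     
          │0          
          │           
          │           
          │           
          │           
          │           
          │           
          │           
          │           
          │           
          │           
          │           
          │           
          │           
          │           
          │           
          │           
          │           
          │           
          │           
          │           


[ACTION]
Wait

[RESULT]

          │Next:      
          │ ░░        
   ████   │░░         
          │           
          │           
          │           
          │Score:     
          │0          
          │           
          │           
          │           
          │           
          │           
          │           
          │           
          │           
          │           
          │           
          │           
          │           
          │           
          │           
          │           
          │           
          │           
          │           
          │           
          │           


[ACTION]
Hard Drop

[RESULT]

    ░░    │Next:      
   ░░     │▓▓         
          │▓▓         
          │           
          │           
          │           
          │Score:     
          │0          
          │           
          │           
          │           
          │           
          │           
          │           
          │           
          │           
          │           
          │           
          │           
   ████   │           
          │           
          │           
          │           
          │           
          │           
          │           
          │           
          │           


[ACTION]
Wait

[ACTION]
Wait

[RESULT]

          │Next:      
          │▓▓         
    ░░    │▓▓         
   ░░     │           
          │           
          │           
          │Score:     
          │0          
          │           
          │           
          │           
          │           
          │           
          │           
          │           
          │           
          │           
          │           
          │           
   ████   │           
          │           
          │           
          │           
          │           
          │           
          │           
          │           
          │           


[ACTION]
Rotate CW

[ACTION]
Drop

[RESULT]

          │Next:      
          │▓▓         
          │▓▓         
   ░      │           
   ░░     │           
    ░     │           
          │Score:     
          │0          
          │           
          │           
          │           
          │           
          │           
          │           
          │           
          │           
          │           
          │           
          │           
   ████   │           
          │           
          │           
          │           
          │           
          │           
          │           
          │           
          │           


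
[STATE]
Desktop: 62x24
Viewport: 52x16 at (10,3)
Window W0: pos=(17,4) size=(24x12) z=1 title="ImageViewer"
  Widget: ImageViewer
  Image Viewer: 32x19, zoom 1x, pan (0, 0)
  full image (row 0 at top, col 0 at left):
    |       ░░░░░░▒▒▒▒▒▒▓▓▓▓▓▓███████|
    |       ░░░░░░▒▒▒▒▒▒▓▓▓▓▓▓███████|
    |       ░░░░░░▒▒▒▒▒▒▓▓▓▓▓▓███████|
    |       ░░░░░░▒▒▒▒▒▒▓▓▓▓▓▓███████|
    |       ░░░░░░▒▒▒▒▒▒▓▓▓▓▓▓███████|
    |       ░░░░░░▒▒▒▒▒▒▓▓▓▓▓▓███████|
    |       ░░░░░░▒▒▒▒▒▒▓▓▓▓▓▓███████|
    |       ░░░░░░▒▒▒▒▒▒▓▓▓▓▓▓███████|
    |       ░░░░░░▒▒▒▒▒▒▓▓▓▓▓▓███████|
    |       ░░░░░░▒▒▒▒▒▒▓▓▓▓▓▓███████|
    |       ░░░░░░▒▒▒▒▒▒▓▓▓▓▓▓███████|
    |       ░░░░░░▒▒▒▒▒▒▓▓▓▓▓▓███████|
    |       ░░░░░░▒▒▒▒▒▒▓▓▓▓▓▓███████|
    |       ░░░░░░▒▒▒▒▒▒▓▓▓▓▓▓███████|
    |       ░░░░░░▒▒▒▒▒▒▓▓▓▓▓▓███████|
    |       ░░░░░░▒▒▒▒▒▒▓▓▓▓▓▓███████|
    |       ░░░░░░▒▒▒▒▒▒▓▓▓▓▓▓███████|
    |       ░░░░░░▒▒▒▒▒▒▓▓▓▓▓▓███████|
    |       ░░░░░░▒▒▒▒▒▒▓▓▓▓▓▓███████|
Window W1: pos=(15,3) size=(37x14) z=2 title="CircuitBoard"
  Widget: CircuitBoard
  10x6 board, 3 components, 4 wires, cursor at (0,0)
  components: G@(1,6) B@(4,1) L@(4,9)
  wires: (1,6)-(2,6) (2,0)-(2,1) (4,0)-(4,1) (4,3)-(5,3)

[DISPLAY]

     ┏━━━━━━━━━━━━━━━━━━━━━━━━━━━━━━━━━━━┓          
     ┃ CircuitBoard                      ┃          
     ┠───────────────────────────────────┨          
     ┃   0 1 2 3 4 5 6 7 8 9             ┃          
     ┃0  [.]                             ┃          
     ┃                                   ┃          
     ┃1                           G      ┃          
     ┃                            │      ┃          
     ┃2   · ─ ·                   ·      ┃          
     ┃                                   ┃          
     ┃3                                  ┃          
     ┃                                   ┃          
     ┃4   · ─ B       ·                  ┃          
     ┗━━━━━━━━━━━━━━━━━━━━━━━━━━━━━━━━━━━┛          
                                                    
                                                    


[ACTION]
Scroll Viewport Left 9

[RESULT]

              ┏━━━━━━━━━━━━━━━━━━━━━━━━━━━━━━━━━━━┓ 
              ┃ CircuitBoard                      ┃ 
              ┠───────────────────────────────────┨ 
              ┃   0 1 2 3 4 5 6 7 8 9             ┃ 
              ┃0  [.]                             ┃ 
              ┃                                   ┃ 
              ┃1                           G      ┃ 
              ┃                            │      ┃ 
              ┃2   · ─ ·                   ·      ┃ 
              ┃                                   ┃ 
              ┃3                                  ┃ 
              ┃                                   ┃ 
              ┃4   · ─ B       ·                  ┃ 
              ┗━━━━━━━━━━━━━━━━━━━━━━━━━━━━━━━━━━━┛ 
                                                    
                                                    


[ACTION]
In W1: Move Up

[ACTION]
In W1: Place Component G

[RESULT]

              ┏━━━━━━━━━━━━━━━━━━━━━━━━━━━━━━━━━━━┓ 
              ┃ CircuitBoard                      ┃ 
              ┠───────────────────────────────────┨ 
              ┃   0 1 2 3 4 5 6 7 8 9             ┃ 
              ┃0  [G]                             ┃ 
              ┃                                   ┃ 
              ┃1                           G      ┃ 
              ┃                            │      ┃ 
              ┃2   · ─ ·                   ·      ┃ 
              ┃                                   ┃ 
              ┃3                                  ┃ 
              ┃                                   ┃ 
              ┃4   · ─ B       ·                  ┃ 
              ┗━━━━━━━━━━━━━━━━━━━━━━━━━━━━━━━━━━━┛ 
                                                    
                                                    


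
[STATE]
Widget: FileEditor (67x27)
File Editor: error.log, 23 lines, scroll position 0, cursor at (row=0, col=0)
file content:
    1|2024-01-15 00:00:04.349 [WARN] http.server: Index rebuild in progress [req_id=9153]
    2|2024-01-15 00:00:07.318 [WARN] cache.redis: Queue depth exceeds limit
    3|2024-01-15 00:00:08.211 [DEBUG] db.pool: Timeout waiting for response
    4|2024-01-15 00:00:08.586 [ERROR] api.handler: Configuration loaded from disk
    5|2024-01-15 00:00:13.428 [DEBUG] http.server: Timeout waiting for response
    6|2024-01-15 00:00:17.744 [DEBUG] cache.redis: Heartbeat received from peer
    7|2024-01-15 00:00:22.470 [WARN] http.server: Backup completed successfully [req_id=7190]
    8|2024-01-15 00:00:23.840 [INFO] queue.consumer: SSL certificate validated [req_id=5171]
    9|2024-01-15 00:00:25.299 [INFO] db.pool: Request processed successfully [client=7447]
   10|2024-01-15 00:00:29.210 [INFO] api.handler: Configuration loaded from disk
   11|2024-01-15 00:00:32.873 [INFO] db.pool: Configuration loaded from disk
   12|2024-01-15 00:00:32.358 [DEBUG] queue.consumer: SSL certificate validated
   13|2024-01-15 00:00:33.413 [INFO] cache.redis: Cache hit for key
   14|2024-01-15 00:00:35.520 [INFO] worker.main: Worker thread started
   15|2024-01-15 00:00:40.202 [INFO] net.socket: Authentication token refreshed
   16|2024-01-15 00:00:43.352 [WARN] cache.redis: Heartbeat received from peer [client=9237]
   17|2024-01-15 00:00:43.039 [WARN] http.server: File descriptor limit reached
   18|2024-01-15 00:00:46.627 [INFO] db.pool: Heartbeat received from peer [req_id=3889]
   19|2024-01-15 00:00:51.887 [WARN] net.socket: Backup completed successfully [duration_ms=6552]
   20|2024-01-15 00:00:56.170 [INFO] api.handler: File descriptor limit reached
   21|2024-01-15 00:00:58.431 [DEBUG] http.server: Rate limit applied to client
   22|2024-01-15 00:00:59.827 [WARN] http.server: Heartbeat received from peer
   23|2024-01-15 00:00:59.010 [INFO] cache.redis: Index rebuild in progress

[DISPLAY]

█024-01-15 00:00:04.349 [WARN] http.server: Index rebuild in progr▲
2024-01-15 00:00:07.318 [WARN] cache.redis: Queue depth exceeds li█
2024-01-15 00:00:08.211 [DEBUG] db.pool: Timeout waiting for respo░
2024-01-15 00:00:08.586 [ERROR] api.handler: Configuration loaded ░
2024-01-15 00:00:13.428 [DEBUG] http.server: Timeout waiting for r░
2024-01-15 00:00:17.744 [DEBUG] cache.redis: Heartbeat received fr░
2024-01-15 00:00:22.470 [WARN] http.server: Backup completed succe░
2024-01-15 00:00:23.840 [INFO] queue.consumer: SSL certificate val░
2024-01-15 00:00:25.299 [INFO] db.pool: Request processed successf░
2024-01-15 00:00:29.210 [INFO] api.handler: Configuration loaded f░
2024-01-15 00:00:32.873 [INFO] db.pool: Configuration loaded from ░
2024-01-15 00:00:32.358 [DEBUG] queue.consumer: SSL certificate va░
2024-01-15 00:00:33.413 [INFO] cache.redis: Cache hit for key     ░
2024-01-15 00:00:35.520 [INFO] worker.main: Worker thread started ░
2024-01-15 00:00:40.202 [INFO] net.socket: Authentication token re░
2024-01-15 00:00:43.352 [WARN] cache.redis: Heartbeat received fro░
2024-01-15 00:00:43.039 [WARN] http.server: File descriptor limit ░
2024-01-15 00:00:46.627 [INFO] db.pool: Heartbeat received from pe░
2024-01-15 00:00:51.887 [WARN] net.socket: Backup completed succes░
2024-01-15 00:00:56.170 [INFO] api.handler: File descriptor limit ░
2024-01-15 00:00:58.431 [DEBUG] http.server: Rate limit applied to░
2024-01-15 00:00:59.827 [WARN] http.server: Heartbeat received fro░
2024-01-15 00:00:59.010 [INFO] cache.redis: Index rebuild in progr░
                                                                  ░
                                                                  ░
                                                                  ░
                                                                  ▼


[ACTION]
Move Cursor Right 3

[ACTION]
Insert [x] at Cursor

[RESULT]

202x█-01-15 00:00:04.349 [WARN] http.server: Index rebuild in prog▲
2024-01-15 00:00:07.318 [WARN] cache.redis: Queue depth exceeds li█
2024-01-15 00:00:08.211 [DEBUG] db.pool: Timeout waiting for respo░
2024-01-15 00:00:08.586 [ERROR] api.handler: Configuration loaded ░
2024-01-15 00:00:13.428 [DEBUG] http.server: Timeout waiting for r░
2024-01-15 00:00:17.744 [DEBUG] cache.redis: Heartbeat received fr░
2024-01-15 00:00:22.470 [WARN] http.server: Backup completed succe░
2024-01-15 00:00:23.840 [INFO] queue.consumer: SSL certificate val░
2024-01-15 00:00:25.299 [INFO] db.pool: Request processed successf░
2024-01-15 00:00:29.210 [INFO] api.handler: Configuration loaded f░
2024-01-15 00:00:32.873 [INFO] db.pool: Configuration loaded from ░
2024-01-15 00:00:32.358 [DEBUG] queue.consumer: SSL certificate va░
2024-01-15 00:00:33.413 [INFO] cache.redis: Cache hit for key     ░
2024-01-15 00:00:35.520 [INFO] worker.main: Worker thread started ░
2024-01-15 00:00:40.202 [INFO] net.socket: Authentication token re░
2024-01-15 00:00:43.352 [WARN] cache.redis: Heartbeat received fro░
2024-01-15 00:00:43.039 [WARN] http.server: File descriptor limit ░
2024-01-15 00:00:46.627 [INFO] db.pool: Heartbeat received from pe░
2024-01-15 00:00:51.887 [WARN] net.socket: Backup completed succes░
2024-01-15 00:00:56.170 [INFO] api.handler: File descriptor limit ░
2024-01-15 00:00:58.431 [DEBUG] http.server: Rate limit applied to░
2024-01-15 00:00:59.827 [WARN] http.server: Heartbeat received fro░
2024-01-15 00:00:59.010 [INFO] cache.redis: Index rebuild in progr░
                                                                  ░
                                                                  ░
                                                                  ░
                                                                  ▼


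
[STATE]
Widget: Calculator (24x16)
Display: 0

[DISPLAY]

                       0
┌───┬───┬───┬───┐       
│ 7 │ 8 │ 9 │ ÷ │       
├───┼───┼───┼───┤       
│ 4 │ 5 │ 6 │ × │       
├───┼───┼───┼───┤       
│ 1 │ 2 │ 3 │ - │       
├───┼───┼───┼───┤       
│ 0 │ . │ = │ + │       
├───┼───┼───┼───┤       
│ C │ MC│ MR│ M+│       
└───┴───┴───┴───┘       
                        
                        
                        
                        


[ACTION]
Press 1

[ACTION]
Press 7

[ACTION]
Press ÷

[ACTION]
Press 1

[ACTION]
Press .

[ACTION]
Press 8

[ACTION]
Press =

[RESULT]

             9.444444444
┌───┬───┬───┬───┐       
│ 7 │ 8 │ 9 │ ÷ │       
├───┼───┼───┼───┤       
│ 4 │ 5 │ 6 │ × │       
├───┼───┼───┼───┤       
│ 1 │ 2 │ 3 │ - │       
├───┼───┼───┼───┤       
│ 0 │ . │ = │ + │       
├───┼───┼───┼───┤       
│ C │ MC│ MR│ M+│       
└───┴───┴───┴───┘       
                        
                        
                        
                        


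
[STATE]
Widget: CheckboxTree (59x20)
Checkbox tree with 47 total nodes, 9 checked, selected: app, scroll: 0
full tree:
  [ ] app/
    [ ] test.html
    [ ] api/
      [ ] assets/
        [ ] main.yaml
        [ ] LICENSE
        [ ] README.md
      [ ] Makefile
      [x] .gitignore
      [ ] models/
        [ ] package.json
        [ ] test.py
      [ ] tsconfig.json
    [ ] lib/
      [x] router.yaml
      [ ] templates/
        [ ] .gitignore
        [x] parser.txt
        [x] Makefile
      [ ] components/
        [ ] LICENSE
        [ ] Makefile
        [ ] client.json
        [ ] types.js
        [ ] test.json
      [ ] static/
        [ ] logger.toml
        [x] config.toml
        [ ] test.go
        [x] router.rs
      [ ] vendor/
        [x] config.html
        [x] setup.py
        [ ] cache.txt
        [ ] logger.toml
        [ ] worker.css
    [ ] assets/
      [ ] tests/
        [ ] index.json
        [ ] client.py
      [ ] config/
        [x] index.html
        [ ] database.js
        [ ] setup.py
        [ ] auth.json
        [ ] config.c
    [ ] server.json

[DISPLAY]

>[-] app/                                                  
   [ ] test.html                                           
   [-] api/                                                
     [ ] assets/                                           
       [ ] main.yaml                                       
       [ ] LICENSE                                         
       [ ] README.md                                       
     [ ] Makefile                                          
     [x] .gitignore                                        
     [ ] models/                                           
       [ ] package.json                                    
       [ ] test.py                                         
     [ ] tsconfig.json                                     
   [-] lib/                                                
     [x] router.yaml                                       
     [-] templates/                                        
       [ ] .gitignore                                      
       [x] parser.txt                                      
       [x] Makefile                                        
     [ ] components/                                       


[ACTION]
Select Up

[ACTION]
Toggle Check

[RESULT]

>[x] app/                                                  
   [x] test.html                                           
   [x] api/                                                
     [x] assets/                                           
       [x] main.yaml                                       
       [x] LICENSE                                         
       [x] README.md                                       
     [x] Makefile                                          
     [x] .gitignore                                        
     [x] models/                                           
       [x] package.json                                    
       [x] test.py                                         
     [x] tsconfig.json                                     
   [x] lib/                                                
     [x] router.yaml                                       
     [x] templates/                                        
       [x] .gitignore                                      
       [x] parser.txt                                      
       [x] Makefile                                        
     [x] components/                                       


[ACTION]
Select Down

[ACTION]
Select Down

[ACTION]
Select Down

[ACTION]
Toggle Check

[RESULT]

 [-] app/                                                  
   [x] test.html                                           
   [-] api/                                                
>    [ ] assets/                                           
       [ ] main.yaml                                       
       [ ] LICENSE                                         
       [ ] README.md                                       
     [x] Makefile                                          
     [x] .gitignore                                        
     [x] models/                                           
       [x] package.json                                    
       [x] test.py                                         
     [x] tsconfig.json                                     
   [x] lib/                                                
     [x] router.yaml                                       
     [x] templates/                                        
       [x] .gitignore                                      
       [x] parser.txt                                      
       [x] Makefile                                        
     [x] components/                                       
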